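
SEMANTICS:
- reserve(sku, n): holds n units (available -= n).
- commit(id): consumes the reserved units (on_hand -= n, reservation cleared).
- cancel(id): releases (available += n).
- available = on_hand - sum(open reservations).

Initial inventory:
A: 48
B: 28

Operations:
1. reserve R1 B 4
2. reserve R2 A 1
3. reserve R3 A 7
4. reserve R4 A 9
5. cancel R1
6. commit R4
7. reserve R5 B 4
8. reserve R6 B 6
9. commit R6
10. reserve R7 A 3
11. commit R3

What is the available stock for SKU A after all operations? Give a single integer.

Answer: 28

Derivation:
Step 1: reserve R1 B 4 -> on_hand[A=48 B=28] avail[A=48 B=24] open={R1}
Step 2: reserve R2 A 1 -> on_hand[A=48 B=28] avail[A=47 B=24] open={R1,R2}
Step 3: reserve R3 A 7 -> on_hand[A=48 B=28] avail[A=40 B=24] open={R1,R2,R3}
Step 4: reserve R4 A 9 -> on_hand[A=48 B=28] avail[A=31 B=24] open={R1,R2,R3,R4}
Step 5: cancel R1 -> on_hand[A=48 B=28] avail[A=31 B=28] open={R2,R3,R4}
Step 6: commit R4 -> on_hand[A=39 B=28] avail[A=31 B=28] open={R2,R3}
Step 7: reserve R5 B 4 -> on_hand[A=39 B=28] avail[A=31 B=24] open={R2,R3,R5}
Step 8: reserve R6 B 6 -> on_hand[A=39 B=28] avail[A=31 B=18] open={R2,R3,R5,R6}
Step 9: commit R6 -> on_hand[A=39 B=22] avail[A=31 B=18] open={R2,R3,R5}
Step 10: reserve R7 A 3 -> on_hand[A=39 B=22] avail[A=28 B=18] open={R2,R3,R5,R7}
Step 11: commit R3 -> on_hand[A=32 B=22] avail[A=28 B=18] open={R2,R5,R7}
Final available[A] = 28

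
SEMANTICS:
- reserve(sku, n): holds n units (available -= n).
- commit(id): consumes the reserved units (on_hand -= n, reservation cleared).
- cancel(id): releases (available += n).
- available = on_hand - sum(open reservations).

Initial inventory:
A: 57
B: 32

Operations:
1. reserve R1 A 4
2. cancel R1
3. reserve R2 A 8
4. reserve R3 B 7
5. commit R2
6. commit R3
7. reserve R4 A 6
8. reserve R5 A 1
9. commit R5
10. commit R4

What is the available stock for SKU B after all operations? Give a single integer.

Answer: 25

Derivation:
Step 1: reserve R1 A 4 -> on_hand[A=57 B=32] avail[A=53 B=32] open={R1}
Step 2: cancel R1 -> on_hand[A=57 B=32] avail[A=57 B=32] open={}
Step 3: reserve R2 A 8 -> on_hand[A=57 B=32] avail[A=49 B=32] open={R2}
Step 4: reserve R3 B 7 -> on_hand[A=57 B=32] avail[A=49 B=25] open={R2,R3}
Step 5: commit R2 -> on_hand[A=49 B=32] avail[A=49 B=25] open={R3}
Step 6: commit R3 -> on_hand[A=49 B=25] avail[A=49 B=25] open={}
Step 7: reserve R4 A 6 -> on_hand[A=49 B=25] avail[A=43 B=25] open={R4}
Step 8: reserve R5 A 1 -> on_hand[A=49 B=25] avail[A=42 B=25] open={R4,R5}
Step 9: commit R5 -> on_hand[A=48 B=25] avail[A=42 B=25] open={R4}
Step 10: commit R4 -> on_hand[A=42 B=25] avail[A=42 B=25] open={}
Final available[B] = 25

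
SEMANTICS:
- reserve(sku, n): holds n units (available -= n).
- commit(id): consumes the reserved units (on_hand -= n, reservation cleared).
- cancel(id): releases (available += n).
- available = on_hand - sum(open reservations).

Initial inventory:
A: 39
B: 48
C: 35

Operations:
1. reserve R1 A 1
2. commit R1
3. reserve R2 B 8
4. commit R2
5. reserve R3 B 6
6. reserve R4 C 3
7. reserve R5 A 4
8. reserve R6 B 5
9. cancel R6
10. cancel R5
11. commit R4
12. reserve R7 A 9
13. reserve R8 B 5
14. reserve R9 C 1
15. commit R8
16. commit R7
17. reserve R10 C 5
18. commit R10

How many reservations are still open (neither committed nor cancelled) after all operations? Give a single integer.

Step 1: reserve R1 A 1 -> on_hand[A=39 B=48 C=35] avail[A=38 B=48 C=35] open={R1}
Step 2: commit R1 -> on_hand[A=38 B=48 C=35] avail[A=38 B=48 C=35] open={}
Step 3: reserve R2 B 8 -> on_hand[A=38 B=48 C=35] avail[A=38 B=40 C=35] open={R2}
Step 4: commit R2 -> on_hand[A=38 B=40 C=35] avail[A=38 B=40 C=35] open={}
Step 5: reserve R3 B 6 -> on_hand[A=38 B=40 C=35] avail[A=38 B=34 C=35] open={R3}
Step 6: reserve R4 C 3 -> on_hand[A=38 B=40 C=35] avail[A=38 B=34 C=32] open={R3,R4}
Step 7: reserve R5 A 4 -> on_hand[A=38 B=40 C=35] avail[A=34 B=34 C=32] open={R3,R4,R5}
Step 8: reserve R6 B 5 -> on_hand[A=38 B=40 C=35] avail[A=34 B=29 C=32] open={R3,R4,R5,R6}
Step 9: cancel R6 -> on_hand[A=38 B=40 C=35] avail[A=34 B=34 C=32] open={R3,R4,R5}
Step 10: cancel R5 -> on_hand[A=38 B=40 C=35] avail[A=38 B=34 C=32] open={R3,R4}
Step 11: commit R4 -> on_hand[A=38 B=40 C=32] avail[A=38 B=34 C=32] open={R3}
Step 12: reserve R7 A 9 -> on_hand[A=38 B=40 C=32] avail[A=29 B=34 C=32] open={R3,R7}
Step 13: reserve R8 B 5 -> on_hand[A=38 B=40 C=32] avail[A=29 B=29 C=32] open={R3,R7,R8}
Step 14: reserve R9 C 1 -> on_hand[A=38 B=40 C=32] avail[A=29 B=29 C=31] open={R3,R7,R8,R9}
Step 15: commit R8 -> on_hand[A=38 B=35 C=32] avail[A=29 B=29 C=31] open={R3,R7,R9}
Step 16: commit R7 -> on_hand[A=29 B=35 C=32] avail[A=29 B=29 C=31] open={R3,R9}
Step 17: reserve R10 C 5 -> on_hand[A=29 B=35 C=32] avail[A=29 B=29 C=26] open={R10,R3,R9}
Step 18: commit R10 -> on_hand[A=29 B=35 C=27] avail[A=29 B=29 C=26] open={R3,R9}
Open reservations: ['R3', 'R9'] -> 2

Answer: 2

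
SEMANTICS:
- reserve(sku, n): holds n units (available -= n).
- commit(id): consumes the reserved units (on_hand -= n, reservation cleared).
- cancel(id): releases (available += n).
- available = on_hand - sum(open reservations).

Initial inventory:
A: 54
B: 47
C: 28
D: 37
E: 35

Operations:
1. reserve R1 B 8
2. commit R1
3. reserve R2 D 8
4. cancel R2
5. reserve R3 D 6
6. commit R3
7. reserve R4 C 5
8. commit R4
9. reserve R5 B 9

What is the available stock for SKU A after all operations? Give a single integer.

Answer: 54

Derivation:
Step 1: reserve R1 B 8 -> on_hand[A=54 B=47 C=28 D=37 E=35] avail[A=54 B=39 C=28 D=37 E=35] open={R1}
Step 2: commit R1 -> on_hand[A=54 B=39 C=28 D=37 E=35] avail[A=54 B=39 C=28 D=37 E=35] open={}
Step 3: reserve R2 D 8 -> on_hand[A=54 B=39 C=28 D=37 E=35] avail[A=54 B=39 C=28 D=29 E=35] open={R2}
Step 4: cancel R2 -> on_hand[A=54 B=39 C=28 D=37 E=35] avail[A=54 B=39 C=28 D=37 E=35] open={}
Step 5: reserve R3 D 6 -> on_hand[A=54 B=39 C=28 D=37 E=35] avail[A=54 B=39 C=28 D=31 E=35] open={R3}
Step 6: commit R3 -> on_hand[A=54 B=39 C=28 D=31 E=35] avail[A=54 B=39 C=28 D=31 E=35] open={}
Step 7: reserve R4 C 5 -> on_hand[A=54 B=39 C=28 D=31 E=35] avail[A=54 B=39 C=23 D=31 E=35] open={R4}
Step 8: commit R4 -> on_hand[A=54 B=39 C=23 D=31 E=35] avail[A=54 B=39 C=23 D=31 E=35] open={}
Step 9: reserve R5 B 9 -> on_hand[A=54 B=39 C=23 D=31 E=35] avail[A=54 B=30 C=23 D=31 E=35] open={R5}
Final available[A] = 54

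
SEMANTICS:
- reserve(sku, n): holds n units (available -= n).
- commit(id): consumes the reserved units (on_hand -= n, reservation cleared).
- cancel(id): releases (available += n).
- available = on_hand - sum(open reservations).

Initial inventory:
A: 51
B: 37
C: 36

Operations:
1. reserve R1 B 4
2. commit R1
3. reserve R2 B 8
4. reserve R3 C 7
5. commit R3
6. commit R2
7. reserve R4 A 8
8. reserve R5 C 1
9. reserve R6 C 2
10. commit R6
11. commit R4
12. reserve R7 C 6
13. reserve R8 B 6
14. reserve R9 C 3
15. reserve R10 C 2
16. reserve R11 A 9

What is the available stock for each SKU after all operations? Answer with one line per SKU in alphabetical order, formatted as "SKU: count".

Answer: A: 34
B: 19
C: 15

Derivation:
Step 1: reserve R1 B 4 -> on_hand[A=51 B=37 C=36] avail[A=51 B=33 C=36] open={R1}
Step 2: commit R1 -> on_hand[A=51 B=33 C=36] avail[A=51 B=33 C=36] open={}
Step 3: reserve R2 B 8 -> on_hand[A=51 B=33 C=36] avail[A=51 B=25 C=36] open={R2}
Step 4: reserve R3 C 7 -> on_hand[A=51 B=33 C=36] avail[A=51 B=25 C=29] open={R2,R3}
Step 5: commit R3 -> on_hand[A=51 B=33 C=29] avail[A=51 B=25 C=29] open={R2}
Step 6: commit R2 -> on_hand[A=51 B=25 C=29] avail[A=51 B=25 C=29] open={}
Step 7: reserve R4 A 8 -> on_hand[A=51 B=25 C=29] avail[A=43 B=25 C=29] open={R4}
Step 8: reserve R5 C 1 -> on_hand[A=51 B=25 C=29] avail[A=43 B=25 C=28] open={R4,R5}
Step 9: reserve R6 C 2 -> on_hand[A=51 B=25 C=29] avail[A=43 B=25 C=26] open={R4,R5,R6}
Step 10: commit R6 -> on_hand[A=51 B=25 C=27] avail[A=43 B=25 C=26] open={R4,R5}
Step 11: commit R4 -> on_hand[A=43 B=25 C=27] avail[A=43 B=25 C=26] open={R5}
Step 12: reserve R7 C 6 -> on_hand[A=43 B=25 C=27] avail[A=43 B=25 C=20] open={R5,R7}
Step 13: reserve R8 B 6 -> on_hand[A=43 B=25 C=27] avail[A=43 B=19 C=20] open={R5,R7,R8}
Step 14: reserve R9 C 3 -> on_hand[A=43 B=25 C=27] avail[A=43 B=19 C=17] open={R5,R7,R8,R9}
Step 15: reserve R10 C 2 -> on_hand[A=43 B=25 C=27] avail[A=43 B=19 C=15] open={R10,R5,R7,R8,R9}
Step 16: reserve R11 A 9 -> on_hand[A=43 B=25 C=27] avail[A=34 B=19 C=15] open={R10,R11,R5,R7,R8,R9}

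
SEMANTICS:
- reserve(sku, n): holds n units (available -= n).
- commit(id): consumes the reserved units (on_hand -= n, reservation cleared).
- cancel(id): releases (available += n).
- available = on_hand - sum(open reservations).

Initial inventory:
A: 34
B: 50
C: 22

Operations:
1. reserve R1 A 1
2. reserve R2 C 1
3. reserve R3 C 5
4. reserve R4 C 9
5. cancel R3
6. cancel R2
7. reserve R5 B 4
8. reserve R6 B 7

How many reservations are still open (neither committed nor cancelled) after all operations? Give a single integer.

Answer: 4

Derivation:
Step 1: reserve R1 A 1 -> on_hand[A=34 B=50 C=22] avail[A=33 B=50 C=22] open={R1}
Step 2: reserve R2 C 1 -> on_hand[A=34 B=50 C=22] avail[A=33 B=50 C=21] open={R1,R2}
Step 3: reserve R3 C 5 -> on_hand[A=34 B=50 C=22] avail[A=33 B=50 C=16] open={R1,R2,R3}
Step 4: reserve R4 C 9 -> on_hand[A=34 B=50 C=22] avail[A=33 B=50 C=7] open={R1,R2,R3,R4}
Step 5: cancel R3 -> on_hand[A=34 B=50 C=22] avail[A=33 B=50 C=12] open={R1,R2,R4}
Step 6: cancel R2 -> on_hand[A=34 B=50 C=22] avail[A=33 B=50 C=13] open={R1,R4}
Step 7: reserve R5 B 4 -> on_hand[A=34 B=50 C=22] avail[A=33 B=46 C=13] open={R1,R4,R5}
Step 8: reserve R6 B 7 -> on_hand[A=34 B=50 C=22] avail[A=33 B=39 C=13] open={R1,R4,R5,R6}
Open reservations: ['R1', 'R4', 'R5', 'R6'] -> 4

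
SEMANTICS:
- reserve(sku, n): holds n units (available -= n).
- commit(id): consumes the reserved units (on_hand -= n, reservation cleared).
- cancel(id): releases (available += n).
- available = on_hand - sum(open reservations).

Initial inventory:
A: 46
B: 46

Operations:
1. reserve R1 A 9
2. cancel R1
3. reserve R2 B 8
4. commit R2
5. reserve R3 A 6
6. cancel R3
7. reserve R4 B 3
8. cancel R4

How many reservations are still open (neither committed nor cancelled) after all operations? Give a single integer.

Step 1: reserve R1 A 9 -> on_hand[A=46 B=46] avail[A=37 B=46] open={R1}
Step 2: cancel R1 -> on_hand[A=46 B=46] avail[A=46 B=46] open={}
Step 3: reserve R2 B 8 -> on_hand[A=46 B=46] avail[A=46 B=38] open={R2}
Step 4: commit R2 -> on_hand[A=46 B=38] avail[A=46 B=38] open={}
Step 5: reserve R3 A 6 -> on_hand[A=46 B=38] avail[A=40 B=38] open={R3}
Step 6: cancel R3 -> on_hand[A=46 B=38] avail[A=46 B=38] open={}
Step 7: reserve R4 B 3 -> on_hand[A=46 B=38] avail[A=46 B=35] open={R4}
Step 8: cancel R4 -> on_hand[A=46 B=38] avail[A=46 B=38] open={}
Open reservations: [] -> 0

Answer: 0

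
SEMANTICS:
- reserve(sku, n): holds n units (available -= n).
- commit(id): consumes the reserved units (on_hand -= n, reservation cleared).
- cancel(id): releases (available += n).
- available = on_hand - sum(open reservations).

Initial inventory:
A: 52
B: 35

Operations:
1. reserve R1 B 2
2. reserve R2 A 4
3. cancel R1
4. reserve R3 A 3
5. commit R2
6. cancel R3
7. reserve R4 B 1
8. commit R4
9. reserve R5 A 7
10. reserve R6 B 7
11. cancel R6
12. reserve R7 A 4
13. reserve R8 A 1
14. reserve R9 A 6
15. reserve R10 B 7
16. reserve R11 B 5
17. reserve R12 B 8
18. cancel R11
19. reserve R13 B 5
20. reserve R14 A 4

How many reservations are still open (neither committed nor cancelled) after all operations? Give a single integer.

Answer: 8

Derivation:
Step 1: reserve R1 B 2 -> on_hand[A=52 B=35] avail[A=52 B=33] open={R1}
Step 2: reserve R2 A 4 -> on_hand[A=52 B=35] avail[A=48 B=33] open={R1,R2}
Step 3: cancel R1 -> on_hand[A=52 B=35] avail[A=48 B=35] open={R2}
Step 4: reserve R3 A 3 -> on_hand[A=52 B=35] avail[A=45 B=35] open={R2,R3}
Step 5: commit R2 -> on_hand[A=48 B=35] avail[A=45 B=35] open={R3}
Step 6: cancel R3 -> on_hand[A=48 B=35] avail[A=48 B=35] open={}
Step 7: reserve R4 B 1 -> on_hand[A=48 B=35] avail[A=48 B=34] open={R4}
Step 8: commit R4 -> on_hand[A=48 B=34] avail[A=48 B=34] open={}
Step 9: reserve R5 A 7 -> on_hand[A=48 B=34] avail[A=41 B=34] open={R5}
Step 10: reserve R6 B 7 -> on_hand[A=48 B=34] avail[A=41 B=27] open={R5,R6}
Step 11: cancel R6 -> on_hand[A=48 B=34] avail[A=41 B=34] open={R5}
Step 12: reserve R7 A 4 -> on_hand[A=48 B=34] avail[A=37 B=34] open={R5,R7}
Step 13: reserve R8 A 1 -> on_hand[A=48 B=34] avail[A=36 B=34] open={R5,R7,R8}
Step 14: reserve R9 A 6 -> on_hand[A=48 B=34] avail[A=30 B=34] open={R5,R7,R8,R9}
Step 15: reserve R10 B 7 -> on_hand[A=48 B=34] avail[A=30 B=27] open={R10,R5,R7,R8,R9}
Step 16: reserve R11 B 5 -> on_hand[A=48 B=34] avail[A=30 B=22] open={R10,R11,R5,R7,R8,R9}
Step 17: reserve R12 B 8 -> on_hand[A=48 B=34] avail[A=30 B=14] open={R10,R11,R12,R5,R7,R8,R9}
Step 18: cancel R11 -> on_hand[A=48 B=34] avail[A=30 B=19] open={R10,R12,R5,R7,R8,R9}
Step 19: reserve R13 B 5 -> on_hand[A=48 B=34] avail[A=30 B=14] open={R10,R12,R13,R5,R7,R8,R9}
Step 20: reserve R14 A 4 -> on_hand[A=48 B=34] avail[A=26 B=14] open={R10,R12,R13,R14,R5,R7,R8,R9}
Open reservations: ['R10', 'R12', 'R13', 'R14', 'R5', 'R7', 'R8', 'R9'] -> 8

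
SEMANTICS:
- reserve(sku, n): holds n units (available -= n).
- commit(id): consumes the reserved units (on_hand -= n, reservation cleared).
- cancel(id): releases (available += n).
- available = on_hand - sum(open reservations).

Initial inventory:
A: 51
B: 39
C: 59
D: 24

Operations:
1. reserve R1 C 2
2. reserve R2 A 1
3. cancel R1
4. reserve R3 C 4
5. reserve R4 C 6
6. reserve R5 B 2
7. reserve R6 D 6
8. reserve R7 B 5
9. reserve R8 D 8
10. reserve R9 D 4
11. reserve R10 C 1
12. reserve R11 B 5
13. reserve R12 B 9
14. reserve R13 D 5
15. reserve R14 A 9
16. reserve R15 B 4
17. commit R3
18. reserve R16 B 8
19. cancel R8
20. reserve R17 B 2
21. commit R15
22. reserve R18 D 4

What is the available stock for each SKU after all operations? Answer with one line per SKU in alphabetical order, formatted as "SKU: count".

Step 1: reserve R1 C 2 -> on_hand[A=51 B=39 C=59 D=24] avail[A=51 B=39 C=57 D=24] open={R1}
Step 2: reserve R2 A 1 -> on_hand[A=51 B=39 C=59 D=24] avail[A=50 B=39 C=57 D=24] open={R1,R2}
Step 3: cancel R1 -> on_hand[A=51 B=39 C=59 D=24] avail[A=50 B=39 C=59 D=24] open={R2}
Step 4: reserve R3 C 4 -> on_hand[A=51 B=39 C=59 D=24] avail[A=50 B=39 C=55 D=24] open={R2,R3}
Step 5: reserve R4 C 6 -> on_hand[A=51 B=39 C=59 D=24] avail[A=50 B=39 C=49 D=24] open={R2,R3,R4}
Step 6: reserve R5 B 2 -> on_hand[A=51 B=39 C=59 D=24] avail[A=50 B=37 C=49 D=24] open={R2,R3,R4,R5}
Step 7: reserve R6 D 6 -> on_hand[A=51 B=39 C=59 D=24] avail[A=50 B=37 C=49 D=18] open={R2,R3,R4,R5,R6}
Step 8: reserve R7 B 5 -> on_hand[A=51 B=39 C=59 D=24] avail[A=50 B=32 C=49 D=18] open={R2,R3,R4,R5,R6,R7}
Step 9: reserve R8 D 8 -> on_hand[A=51 B=39 C=59 D=24] avail[A=50 B=32 C=49 D=10] open={R2,R3,R4,R5,R6,R7,R8}
Step 10: reserve R9 D 4 -> on_hand[A=51 B=39 C=59 D=24] avail[A=50 B=32 C=49 D=6] open={R2,R3,R4,R5,R6,R7,R8,R9}
Step 11: reserve R10 C 1 -> on_hand[A=51 B=39 C=59 D=24] avail[A=50 B=32 C=48 D=6] open={R10,R2,R3,R4,R5,R6,R7,R8,R9}
Step 12: reserve R11 B 5 -> on_hand[A=51 B=39 C=59 D=24] avail[A=50 B=27 C=48 D=6] open={R10,R11,R2,R3,R4,R5,R6,R7,R8,R9}
Step 13: reserve R12 B 9 -> on_hand[A=51 B=39 C=59 D=24] avail[A=50 B=18 C=48 D=6] open={R10,R11,R12,R2,R3,R4,R5,R6,R7,R8,R9}
Step 14: reserve R13 D 5 -> on_hand[A=51 B=39 C=59 D=24] avail[A=50 B=18 C=48 D=1] open={R10,R11,R12,R13,R2,R3,R4,R5,R6,R7,R8,R9}
Step 15: reserve R14 A 9 -> on_hand[A=51 B=39 C=59 D=24] avail[A=41 B=18 C=48 D=1] open={R10,R11,R12,R13,R14,R2,R3,R4,R5,R6,R7,R8,R9}
Step 16: reserve R15 B 4 -> on_hand[A=51 B=39 C=59 D=24] avail[A=41 B=14 C=48 D=1] open={R10,R11,R12,R13,R14,R15,R2,R3,R4,R5,R6,R7,R8,R9}
Step 17: commit R3 -> on_hand[A=51 B=39 C=55 D=24] avail[A=41 B=14 C=48 D=1] open={R10,R11,R12,R13,R14,R15,R2,R4,R5,R6,R7,R8,R9}
Step 18: reserve R16 B 8 -> on_hand[A=51 B=39 C=55 D=24] avail[A=41 B=6 C=48 D=1] open={R10,R11,R12,R13,R14,R15,R16,R2,R4,R5,R6,R7,R8,R9}
Step 19: cancel R8 -> on_hand[A=51 B=39 C=55 D=24] avail[A=41 B=6 C=48 D=9] open={R10,R11,R12,R13,R14,R15,R16,R2,R4,R5,R6,R7,R9}
Step 20: reserve R17 B 2 -> on_hand[A=51 B=39 C=55 D=24] avail[A=41 B=4 C=48 D=9] open={R10,R11,R12,R13,R14,R15,R16,R17,R2,R4,R5,R6,R7,R9}
Step 21: commit R15 -> on_hand[A=51 B=35 C=55 D=24] avail[A=41 B=4 C=48 D=9] open={R10,R11,R12,R13,R14,R16,R17,R2,R4,R5,R6,R7,R9}
Step 22: reserve R18 D 4 -> on_hand[A=51 B=35 C=55 D=24] avail[A=41 B=4 C=48 D=5] open={R10,R11,R12,R13,R14,R16,R17,R18,R2,R4,R5,R6,R7,R9}

Answer: A: 41
B: 4
C: 48
D: 5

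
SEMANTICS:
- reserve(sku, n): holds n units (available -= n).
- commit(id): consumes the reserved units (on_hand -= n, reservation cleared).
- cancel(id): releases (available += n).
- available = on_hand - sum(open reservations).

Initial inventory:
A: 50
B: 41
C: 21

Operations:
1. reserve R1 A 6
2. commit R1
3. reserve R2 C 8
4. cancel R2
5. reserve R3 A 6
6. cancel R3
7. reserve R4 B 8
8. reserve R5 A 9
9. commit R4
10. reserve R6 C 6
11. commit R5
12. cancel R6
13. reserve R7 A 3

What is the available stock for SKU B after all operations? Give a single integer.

Step 1: reserve R1 A 6 -> on_hand[A=50 B=41 C=21] avail[A=44 B=41 C=21] open={R1}
Step 2: commit R1 -> on_hand[A=44 B=41 C=21] avail[A=44 B=41 C=21] open={}
Step 3: reserve R2 C 8 -> on_hand[A=44 B=41 C=21] avail[A=44 B=41 C=13] open={R2}
Step 4: cancel R2 -> on_hand[A=44 B=41 C=21] avail[A=44 B=41 C=21] open={}
Step 5: reserve R3 A 6 -> on_hand[A=44 B=41 C=21] avail[A=38 B=41 C=21] open={R3}
Step 6: cancel R3 -> on_hand[A=44 B=41 C=21] avail[A=44 B=41 C=21] open={}
Step 7: reserve R4 B 8 -> on_hand[A=44 B=41 C=21] avail[A=44 B=33 C=21] open={R4}
Step 8: reserve R5 A 9 -> on_hand[A=44 B=41 C=21] avail[A=35 B=33 C=21] open={R4,R5}
Step 9: commit R4 -> on_hand[A=44 B=33 C=21] avail[A=35 B=33 C=21] open={R5}
Step 10: reserve R6 C 6 -> on_hand[A=44 B=33 C=21] avail[A=35 B=33 C=15] open={R5,R6}
Step 11: commit R5 -> on_hand[A=35 B=33 C=21] avail[A=35 B=33 C=15] open={R6}
Step 12: cancel R6 -> on_hand[A=35 B=33 C=21] avail[A=35 B=33 C=21] open={}
Step 13: reserve R7 A 3 -> on_hand[A=35 B=33 C=21] avail[A=32 B=33 C=21] open={R7}
Final available[B] = 33

Answer: 33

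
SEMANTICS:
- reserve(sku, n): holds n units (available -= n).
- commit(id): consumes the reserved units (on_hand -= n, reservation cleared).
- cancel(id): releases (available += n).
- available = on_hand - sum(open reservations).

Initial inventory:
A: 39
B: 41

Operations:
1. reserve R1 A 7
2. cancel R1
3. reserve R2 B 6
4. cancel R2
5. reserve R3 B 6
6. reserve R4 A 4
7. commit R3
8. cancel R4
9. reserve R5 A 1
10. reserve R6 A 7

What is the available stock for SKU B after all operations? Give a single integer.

Answer: 35

Derivation:
Step 1: reserve R1 A 7 -> on_hand[A=39 B=41] avail[A=32 B=41] open={R1}
Step 2: cancel R1 -> on_hand[A=39 B=41] avail[A=39 B=41] open={}
Step 3: reserve R2 B 6 -> on_hand[A=39 B=41] avail[A=39 B=35] open={R2}
Step 4: cancel R2 -> on_hand[A=39 B=41] avail[A=39 B=41] open={}
Step 5: reserve R3 B 6 -> on_hand[A=39 B=41] avail[A=39 B=35] open={R3}
Step 6: reserve R4 A 4 -> on_hand[A=39 B=41] avail[A=35 B=35] open={R3,R4}
Step 7: commit R3 -> on_hand[A=39 B=35] avail[A=35 B=35] open={R4}
Step 8: cancel R4 -> on_hand[A=39 B=35] avail[A=39 B=35] open={}
Step 9: reserve R5 A 1 -> on_hand[A=39 B=35] avail[A=38 B=35] open={R5}
Step 10: reserve R6 A 7 -> on_hand[A=39 B=35] avail[A=31 B=35] open={R5,R6}
Final available[B] = 35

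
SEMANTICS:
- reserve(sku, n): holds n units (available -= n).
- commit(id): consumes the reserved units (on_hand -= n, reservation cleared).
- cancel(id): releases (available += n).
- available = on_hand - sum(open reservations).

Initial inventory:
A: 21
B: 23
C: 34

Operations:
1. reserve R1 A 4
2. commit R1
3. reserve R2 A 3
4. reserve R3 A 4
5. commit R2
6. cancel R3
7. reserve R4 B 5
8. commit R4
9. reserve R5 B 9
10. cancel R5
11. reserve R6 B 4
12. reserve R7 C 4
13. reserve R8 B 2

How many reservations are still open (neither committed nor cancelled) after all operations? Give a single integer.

Answer: 3

Derivation:
Step 1: reserve R1 A 4 -> on_hand[A=21 B=23 C=34] avail[A=17 B=23 C=34] open={R1}
Step 2: commit R1 -> on_hand[A=17 B=23 C=34] avail[A=17 B=23 C=34] open={}
Step 3: reserve R2 A 3 -> on_hand[A=17 B=23 C=34] avail[A=14 B=23 C=34] open={R2}
Step 4: reserve R3 A 4 -> on_hand[A=17 B=23 C=34] avail[A=10 B=23 C=34] open={R2,R3}
Step 5: commit R2 -> on_hand[A=14 B=23 C=34] avail[A=10 B=23 C=34] open={R3}
Step 6: cancel R3 -> on_hand[A=14 B=23 C=34] avail[A=14 B=23 C=34] open={}
Step 7: reserve R4 B 5 -> on_hand[A=14 B=23 C=34] avail[A=14 B=18 C=34] open={R4}
Step 8: commit R4 -> on_hand[A=14 B=18 C=34] avail[A=14 B=18 C=34] open={}
Step 9: reserve R5 B 9 -> on_hand[A=14 B=18 C=34] avail[A=14 B=9 C=34] open={R5}
Step 10: cancel R5 -> on_hand[A=14 B=18 C=34] avail[A=14 B=18 C=34] open={}
Step 11: reserve R6 B 4 -> on_hand[A=14 B=18 C=34] avail[A=14 B=14 C=34] open={R6}
Step 12: reserve R7 C 4 -> on_hand[A=14 B=18 C=34] avail[A=14 B=14 C=30] open={R6,R7}
Step 13: reserve R8 B 2 -> on_hand[A=14 B=18 C=34] avail[A=14 B=12 C=30] open={R6,R7,R8}
Open reservations: ['R6', 'R7', 'R8'] -> 3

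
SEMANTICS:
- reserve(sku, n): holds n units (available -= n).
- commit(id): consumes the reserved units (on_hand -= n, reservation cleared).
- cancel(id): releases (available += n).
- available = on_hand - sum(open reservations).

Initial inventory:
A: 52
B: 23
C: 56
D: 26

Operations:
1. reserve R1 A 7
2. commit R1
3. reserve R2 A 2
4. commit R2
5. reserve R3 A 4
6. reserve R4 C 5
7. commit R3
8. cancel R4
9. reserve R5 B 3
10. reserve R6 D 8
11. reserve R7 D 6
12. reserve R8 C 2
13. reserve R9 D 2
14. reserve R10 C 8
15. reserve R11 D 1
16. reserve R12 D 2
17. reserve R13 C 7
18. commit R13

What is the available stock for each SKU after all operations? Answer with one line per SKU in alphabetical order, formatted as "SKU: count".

Answer: A: 39
B: 20
C: 39
D: 7

Derivation:
Step 1: reserve R1 A 7 -> on_hand[A=52 B=23 C=56 D=26] avail[A=45 B=23 C=56 D=26] open={R1}
Step 2: commit R1 -> on_hand[A=45 B=23 C=56 D=26] avail[A=45 B=23 C=56 D=26] open={}
Step 3: reserve R2 A 2 -> on_hand[A=45 B=23 C=56 D=26] avail[A=43 B=23 C=56 D=26] open={R2}
Step 4: commit R2 -> on_hand[A=43 B=23 C=56 D=26] avail[A=43 B=23 C=56 D=26] open={}
Step 5: reserve R3 A 4 -> on_hand[A=43 B=23 C=56 D=26] avail[A=39 B=23 C=56 D=26] open={R3}
Step 6: reserve R4 C 5 -> on_hand[A=43 B=23 C=56 D=26] avail[A=39 B=23 C=51 D=26] open={R3,R4}
Step 7: commit R3 -> on_hand[A=39 B=23 C=56 D=26] avail[A=39 B=23 C=51 D=26] open={R4}
Step 8: cancel R4 -> on_hand[A=39 B=23 C=56 D=26] avail[A=39 B=23 C=56 D=26] open={}
Step 9: reserve R5 B 3 -> on_hand[A=39 B=23 C=56 D=26] avail[A=39 B=20 C=56 D=26] open={R5}
Step 10: reserve R6 D 8 -> on_hand[A=39 B=23 C=56 D=26] avail[A=39 B=20 C=56 D=18] open={R5,R6}
Step 11: reserve R7 D 6 -> on_hand[A=39 B=23 C=56 D=26] avail[A=39 B=20 C=56 D=12] open={R5,R6,R7}
Step 12: reserve R8 C 2 -> on_hand[A=39 B=23 C=56 D=26] avail[A=39 B=20 C=54 D=12] open={R5,R6,R7,R8}
Step 13: reserve R9 D 2 -> on_hand[A=39 B=23 C=56 D=26] avail[A=39 B=20 C=54 D=10] open={R5,R6,R7,R8,R9}
Step 14: reserve R10 C 8 -> on_hand[A=39 B=23 C=56 D=26] avail[A=39 B=20 C=46 D=10] open={R10,R5,R6,R7,R8,R9}
Step 15: reserve R11 D 1 -> on_hand[A=39 B=23 C=56 D=26] avail[A=39 B=20 C=46 D=9] open={R10,R11,R5,R6,R7,R8,R9}
Step 16: reserve R12 D 2 -> on_hand[A=39 B=23 C=56 D=26] avail[A=39 B=20 C=46 D=7] open={R10,R11,R12,R5,R6,R7,R8,R9}
Step 17: reserve R13 C 7 -> on_hand[A=39 B=23 C=56 D=26] avail[A=39 B=20 C=39 D=7] open={R10,R11,R12,R13,R5,R6,R7,R8,R9}
Step 18: commit R13 -> on_hand[A=39 B=23 C=49 D=26] avail[A=39 B=20 C=39 D=7] open={R10,R11,R12,R5,R6,R7,R8,R9}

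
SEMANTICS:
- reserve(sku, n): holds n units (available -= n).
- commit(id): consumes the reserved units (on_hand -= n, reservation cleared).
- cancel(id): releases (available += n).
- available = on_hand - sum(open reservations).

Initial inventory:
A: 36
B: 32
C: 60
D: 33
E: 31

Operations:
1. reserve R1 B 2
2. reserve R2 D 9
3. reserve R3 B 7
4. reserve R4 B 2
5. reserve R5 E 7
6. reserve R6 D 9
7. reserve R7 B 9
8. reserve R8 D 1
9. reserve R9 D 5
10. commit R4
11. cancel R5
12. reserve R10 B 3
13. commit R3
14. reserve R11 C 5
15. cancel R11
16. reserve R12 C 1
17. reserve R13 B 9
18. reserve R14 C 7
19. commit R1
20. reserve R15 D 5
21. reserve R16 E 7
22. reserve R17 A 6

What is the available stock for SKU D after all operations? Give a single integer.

Answer: 4

Derivation:
Step 1: reserve R1 B 2 -> on_hand[A=36 B=32 C=60 D=33 E=31] avail[A=36 B=30 C=60 D=33 E=31] open={R1}
Step 2: reserve R2 D 9 -> on_hand[A=36 B=32 C=60 D=33 E=31] avail[A=36 B=30 C=60 D=24 E=31] open={R1,R2}
Step 3: reserve R3 B 7 -> on_hand[A=36 B=32 C=60 D=33 E=31] avail[A=36 B=23 C=60 D=24 E=31] open={R1,R2,R3}
Step 4: reserve R4 B 2 -> on_hand[A=36 B=32 C=60 D=33 E=31] avail[A=36 B=21 C=60 D=24 E=31] open={R1,R2,R3,R4}
Step 5: reserve R5 E 7 -> on_hand[A=36 B=32 C=60 D=33 E=31] avail[A=36 B=21 C=60 D=24 E=24] open={R1,R2,R3,R4,R5}
Step 6: reserve R6 D 9 -> on_hand[A=36 B=32 C=60 D=33 E=31] avail[A=36 B=21 C=60 D=15 E=24] open={R1,R2,R3,R4,R5,R6}
Step 7: reserve R7 B 9 -> on_hand[A=36 B=32 C=60 D=33 E=31] avail[A=36 B=12 C=60 D=15 E=24] open={R1,R2,R3,R4,R5,R6,R7}
Step 8: reserve R8 D 1 -> on_hand[A=36 B=32 C=60 D=33 E=31] avail[A=36 B=12 C=60 D=14 E=24] open={R1,R2,R3,R4,R5,R6,R7,R8}
Step 9: reserve R9 D 5 -> on_hand[A=36 B=32 C=60 D=33 E=31] avail[A=36 B=12 C=60 D=9 E=24] open={R1,R2,R3,R4,R5,R6,R7,R8,R9}
Step 10: commit R4 -> on_hand[A=36 B=30 C=60 D=33 E=31] avail[A=36 B=12 C=60 D=9 E=24] open={R1,R2,R3,R5,R6,R7,R8,R9}
Step 11: cancel R5 -> on_hand[A=36 B=30 C=60 D=33 E=31] avail[A=36 B=12 C=60 D=9 E=31] open={R1,R2,R3,R6,R7,R8,R9}
Step 12: reserve R10 B 3 -> on_hand[A=36 B=30 C=60 D=33 E=31] avail[A=36 B=9 C=60 D=9 E=31] open={R1,R10,R2,R3,R6,R7,R8,R9}
Step 13: commit R3 -> on_hand[A=36 B=23 C=60 D=33 E=31] avail[A=36 B=9 C=60 D=9 E=31] open={R1,R10,R2,R6,R7,R8,R9}
Step 14: reserve R11 C 5 -> on_hand[A=36 B=23 C=60 D=33 E=31] avail[A=36 B=9 C=55 D=9 E=31] open={R1,R10,R11,R2,R6,R7,R8,R9}
Step 15: cancel R11 -> on_hand[A=36 B=23 C=60 D=33 E=31] avail[A=36 B=9 C=60 D=9 E=31] open={R1,R10,R2,R6,R7,R8,R9}
Step 16: reserve R12 C 1 -> on_hand[A=36 B=23 C=60 D=33 E=31] avail[A=36 B=9 C=59 D=9 E=31] open={R1,R10,R12,R2,R6,R7,R8,R9}
Step 17: reserve R13 B 9 -> on_hand[A=36 B=23 C=60 D=33 E=31] avail[A=36 B=0 C=59 D=9 E=31] open={R1,R10,R12,R13,R2,R6,R7,R8,R9}
Step 18: reserve R14 C 7 -> on_hand[A=36 B=23 C=60 D=33 E=31] avail[A=36 B=0 C=52 D=9 E=31] open={R1,R10,R12,R13,R14,R2,R6,R7,R8,R9}
Step 19: commit R1 -> on_hand[A=36 B=21 C=60 D=33 E=31] avail[A=36 B=0 C=52 D=9 E=31] open={R10,R12,R13,R14,R2,R6,R7,R8,R9}
Step 20: reserve R15 D 5 -> on_hand[A=36 B=21 C=60 D=33 E=31] avail[A=36 B=0 C=52 D=4 E=31] open={R10,R12,R13,R14,R15,R2,R6,R7,R8,R9}
Step 21: reserve R16 E 7 -> on_hand[A=36 B=21 C=60 D=33 E=31] avail[A=36 B=0 C=52 D=4 E=24] open={R10,R12,R13,R14,R15,R16,R2,R6,R7,R8,R9}
Step 22: reserve R17 A 6 -> on_hand[A=36 B=21 C=60 D=33 E=31] avail[A=30 B=0 C=52 D=4 E=24] open={R10,R12,R13,R14,R15,R16,R17,R2,R6,R7,R8,R9}
Final available[D] = 4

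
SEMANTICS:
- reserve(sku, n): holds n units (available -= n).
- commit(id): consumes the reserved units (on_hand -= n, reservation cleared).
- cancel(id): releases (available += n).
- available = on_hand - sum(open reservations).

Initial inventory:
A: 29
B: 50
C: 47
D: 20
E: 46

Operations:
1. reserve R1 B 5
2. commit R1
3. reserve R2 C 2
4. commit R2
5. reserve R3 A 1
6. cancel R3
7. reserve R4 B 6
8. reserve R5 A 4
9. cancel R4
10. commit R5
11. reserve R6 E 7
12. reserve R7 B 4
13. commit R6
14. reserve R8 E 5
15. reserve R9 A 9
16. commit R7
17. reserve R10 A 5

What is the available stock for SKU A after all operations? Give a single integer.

Answer: 11

Derivation:
Step 1: reserve R1 B 5 -> on_hand[A=29 B=50 C=47 D=20 E=46] avail[A=29 B=45 C=47 D=20 E=46] open={R1}
Step 2: commit R1 -> on_hand[A=29 B=45 C=47 D=20 E=46] avail[A=29 B=45 C=47 D=20 E=46] open={}
Step 3: reserve R2 C 2 -> on_hand[A=29 B=45 C=47 D=20 E=46] avail[A=29 B=45 C=45 D=20 E=46] open={R2}
Step 4: commit R2 -> on_hand[A=29 B=45 C=45 D=20 E=46] avail[A=29 B=45 C=45 D=20 E=46] open={}
Step 5: reserve R3 A 1 -> on_hand[A=29 B=45 C=45 D=20 E=46] avail[A=28 B=45 C=45 D=20 E=46] open={R3}
Step 6: cancel R3 -> on_hand[A=29 B=45 C=45 D=20 E=46] avail[A=29 B=45 C=45 D=20 E=46] open={}
Step 7: reserve R4 B 6 -> on_hand[A=29 B=45 C=45 D=20 E=46] avail[A=29 B=39 C=45 D=20 E=46] open={R4}
Step 8: reserve R5 A 4 -> on_hand[A=29 B=45 C=45 D=20 E=46] avail[A=25 B=39 C=45 D=20 E=46] open={R4,R5}
Step 9: cancel R4 -> on_hand[A=29 B=45 C=45 D=20 E=46] avail[A=25 B=45 C=45 D=20 E=46] open={R5}
Step 10: commit R5 -> on_hand[A=25 B=45 C=45 D=20 E=46] avail[A=25 B=45 C=45 D=20 E=46] open={}
Step 11: reserve R6 E 7 -> on_hand[A=25 B=45 C=45 D=20 E=46] avail[A=25 B=45 C=45 D=20 E=39] open={R6}
Step 12: reserve R7 B 4 -> on_hand[A=25 B=45 C=45 D=20 E=46] avail[A=25 B=41 C=45 D=20 E=39] open={R6,R7}
Step 13: commit R6 -> on_hand[A=25 B=45 C=45 D=20 E=39] avail[A=25 B=41 C=45 D=20 E=39] open={R7}
Step 14: reserve R8 E 5 -> on_hand[A=25 B=45 C=45 D=20 E=39] avail[A=25 B=41 C=45 D=20 E=34] open={R7,R8}
Step 15: reserve R9 A 9 -> on_hand[A=25 B=45 C=45 D=20 E=39] avail[A=16 B=41 C=45 D=20 E=34] open={R7,R8,R9}
Step 16: commit R7 -> on_hand[A=25 B=41 C=45 D=20 E=39] avail[A=16 B=41 C=45 D=20 E=34] open={R8,R9}
Step 17: reserve R10 A 5 -> on_hand[A=25 B=41 C=45 D=20 E=39] avail[A=11 B=41 C=45 D=20 E=34] open={R10,R8,R9}
Final available[A] = 11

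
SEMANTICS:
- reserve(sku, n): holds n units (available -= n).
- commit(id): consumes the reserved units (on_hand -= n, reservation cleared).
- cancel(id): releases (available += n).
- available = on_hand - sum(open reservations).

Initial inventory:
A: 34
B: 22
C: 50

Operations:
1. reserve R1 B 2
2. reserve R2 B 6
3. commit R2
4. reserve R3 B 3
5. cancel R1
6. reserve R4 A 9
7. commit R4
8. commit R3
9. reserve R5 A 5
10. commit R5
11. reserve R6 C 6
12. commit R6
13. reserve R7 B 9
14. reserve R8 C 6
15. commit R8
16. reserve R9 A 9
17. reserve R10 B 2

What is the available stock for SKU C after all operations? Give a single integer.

Answer: 38

Derivation:
Step 1: reserve R1 B 2 -> on_hand[A=34 B=22 C=50] avail[A=34 B=20 C=50] open={R1}
Step 2: reserve R2 B 6 -> on_hand[A=34 B=22 C=50] avail[A=34 B=14 C=50] open={R1,R2}
Step 3: commit R2 -> on_hand[A=34 B=16 C=50] avail[A=34 B=14 C=50] open={R1}
Step 4: reserve R3 B 3 -> on_hand[A=34 B=16 C=50] avail[A=34 B=11 C=50] open={R1,R3}
Step 5: cancel R1 -> on_hand[A=34 B=16 C=50] avail[A=34 B=13 C=50] open={R3}
Step 6: reserve R4 A 9 -> on_hand[A=34 B=16 C=50] avail[A=25 B=13 C=50] open={R3,R4}
Step 7: commit R4 -> on_hand[A=25 B=16 C=50] avail[A=25 B=13 C=50] open={R3}
Step 8: commit R3 -> on_hand[A=25 B=13 C=50] avail[A=25 B=13 C=50] open={}
Step 9: reserve R5 A 5 -> on_hand[A=25 B=13 C=50] avail[A=20 B=13 C=50] open={R5}
Step 10: commit R5 -> on_hand[A=20 B=13 C=50] avail[A=20 B=13 C=50] open={}
Step 11: reserve R6 C 6 -> on_hand[A=20 B=13 C=50] avail[A=20 B=13 C=44] open={R6}
Step 12: commit R6 -> on_hand[A=20 B=13 C=44] avail[A=20 B=13 C=44] open={}
Step 13: reserve R7 B 9 -> on_hand[A=20 B=13 C=44] avail[A=20 B=4 C=44] open={R7}
Step 14: reserve R8 C 6 -> on_hand[A=20 B=13 C=44] avail[A=20 B=4 C=38] open={R7,R8}
Step 15: commit R8 -> on_hand[A=20 B=13 C=38] avail[A=20 B=4 C=38] open={R7}
Step 16: reserve R9 A 9 -> on_hand[A=20 B=13 C=38] avail[A=11 B=4 C=38] open={R7,R9}
Step 17: reserve R10 B 2 -> on_hand[A=20 B=13 C=38] avail[A=11 B=2 C=38] open={R10,R7,R9}
Final available[C] = 38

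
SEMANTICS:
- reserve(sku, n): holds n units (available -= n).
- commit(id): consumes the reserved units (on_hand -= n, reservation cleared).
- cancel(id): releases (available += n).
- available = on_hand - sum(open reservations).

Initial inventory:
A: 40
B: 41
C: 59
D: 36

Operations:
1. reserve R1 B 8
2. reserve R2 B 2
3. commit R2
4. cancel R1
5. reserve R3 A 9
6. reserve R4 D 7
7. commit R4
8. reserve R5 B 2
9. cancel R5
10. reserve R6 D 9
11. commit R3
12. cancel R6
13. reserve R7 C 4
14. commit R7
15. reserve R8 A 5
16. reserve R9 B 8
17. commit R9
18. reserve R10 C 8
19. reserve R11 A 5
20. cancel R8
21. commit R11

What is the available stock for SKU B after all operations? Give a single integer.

Step 1: reserve R1 B 8 -> on_hand[A=40 B=41 C=59 D=36] avail[A=40 B=33 C=59 D=36] open={R1}
Step 2: reserve R2 B 2 -> on_hand[A=40 B=41 C=59 D=36] avail[A=40 B=31 C=59 D=36] open={R1,R2}
Step 3: commit R2 -> on_hand[A=40 B=39 C=59 D=36] avail[A=40 B=31 C=59 D=36] open={R1}
Step 4: cancel R1 -> on_hand[A=40 B=39 C=59 D=36] avail[A=40 B=39 C=59 D=36] open={}
Step 5: reserve R3 A 9 -> on_hand[A=40 B=39 C=59 D=36] avail[A=31 B=39 C=59 D=36] open={R3}
Step 6: reserve R4 D 7 -> on_hand[A=40 B=39 C=59 D=36] avail[A=31 B=39 C=59 D=29] open={R3,R4}
Step 7: commit R4 -> on_hand[A=40 B=39 C=59 D=29] avail[A=31 B=39 C=59 D=29] open={R3}
Step 8: reserve R5 B 2 -> on_hand[A=40 B=39 C=59 D=29] avail[A=31 B=37 C=59 D=29] open={R3,R5}
Step 9: cancel R5 -> on_hand[A=40 B=39 C=59 D=29] avail[A=31 B=39 C=59 D=29] open={R3}
Step 10: reserve R6 D 9 -> on_hand[A=40 B=39 C=59 D=29] avail[A=31 B=39 C=59 D=20] open={R3,R6}
Step 11: commit R3 -> on_hand[A=31 B=39 C=59 D=29] avail[A=31 B=39 C=59 D=20] open={R6}
Step 12: cancel R6 -> on_hand[A=31 B=39 C=59 D=29] avail[A=31 B=39 C=59 D=29] open={}
Step 13: reserve R7 C 4 -> on_hand[A=31 B=39 C=59 D=29] avail[A=31 B=39 C=55 D=29] open={R7}
Step 14: commit R7 -> on_hand[A=31 B=39 C=55 D=29] avail[A=31 B=39 C=55 D=29] open={}
Step 15: reserve R8 A 5 -> on_hand[A=31 B=39 C=55 D=29] avail[A=26 B=39 C=55 D=29] open={R8}
Step 16: reserve R9 B 8 -> on_hand[A=31 B=39 C=55 D=29] avail[A=26 B=31 C=55 D=29] open={R8,R9}
Step 17: commit R9 -> on_hand[A=31 B=31 C=55 D=29] avail[A=26 B=31 C=55 D=29] open={R8}
Step 18: reserve R10 C 8 -> on_hand[A=31 B=31 C=55 D=29] avail[A=26 B=31 C=47 D=29] open={R10,R8}
Step 19: reserve R11 A 5 -> on_hand[A=31 B=31 C=55 D=29] avail[A=21 B=31 C=47 D=29] open={R10,R11,R8}
Step 20: cancel R8 -> on_hand[A=31 B=31 C=55 D=29] avail[A=26 B=31 C=47 D=29] open={R10,R11}
Step 21: commit R11 -> on_hand[A=26 B=31 C=55 D=29] avail[A=26 B=31 C=47 D=29] open={R10}
Final available[B] = 31

Answer: 31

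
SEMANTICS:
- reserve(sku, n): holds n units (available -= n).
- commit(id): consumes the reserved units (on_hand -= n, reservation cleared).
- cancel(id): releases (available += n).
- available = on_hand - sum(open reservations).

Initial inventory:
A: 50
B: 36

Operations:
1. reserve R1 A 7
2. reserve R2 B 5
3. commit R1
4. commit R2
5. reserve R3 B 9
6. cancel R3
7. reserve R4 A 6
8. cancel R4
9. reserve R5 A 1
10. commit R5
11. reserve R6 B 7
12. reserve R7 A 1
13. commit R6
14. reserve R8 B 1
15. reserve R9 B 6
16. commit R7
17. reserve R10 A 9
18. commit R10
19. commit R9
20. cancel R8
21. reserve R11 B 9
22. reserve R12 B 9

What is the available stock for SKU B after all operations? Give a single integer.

Step 1: reserve R1 A 7 -> on_hand[A=50 B=36] avail[A=43 B=36] open={R1}
Step 2: reserve R2 B 5 -> on_hand[A=50 B=36] avail[A=43 B=31] open={R1,R2}
Step 3: commit R1 -> on_hand[A=43 B=36] avail[A=43 B=31] open={R2}
Step 4: commit R2 -> on_hand[A=43 B=31] avail[A=43 B=31] open={}
Step 5: reserve R3 B 9 -> on_hand[A=43 B=31] avail[A=43 B=22] open={R3}
Step 6: cancel R3 -> on_hand[A=43 B=31] avail[A=43 B=31] open={}
Step 7: reserve R4 A 6 -> on_hand[A=43 B=31] avail[A=37 B=31] open={R4}
Step 8: cancel R4 -> on_hand[A=43 B=31] avail[A=43 B=31] open={}
Step 9: reserve R5 A 1 -> on_hand[A=43 B=31] avail[A=42 B=31] open={R5}
Step 10: commit R5 -> on_hand[A=42 B=31] avail[A=42 B=31] open={}
Step 11: reserve R6 B 7 -> on_hand[A=42 B=31] avail[A=42 B=24] open={R6}
Step 12: reserve R7 A 1 -> on_hand[A=42 B=31] avail[A=41 B=24] open={R6,R7}
Step 13: commit R6 -> on_hand[A=42 B=24] avail[A=41 B=24] open={R7}
Step 14: reserve R8 B 1 -> on_hand[A=42 B=24] avail[A=41 B=23] open={R7,R8}
Step 15: reserve R9 B 6 -> on_hand[A=42 B=24] avail[A=41 B=17] open={R7,R8,R9}
Step 16: commit R7 -> on_hand[A=41 B=24] avail[A=41 B=17] open={R8,R9}
Step 17: reserve R10 A 9 -> on_hand[A=41 B=24] avail[A=32 B=17] open={R10,R8,R9}
Step 18: commit R10 -> on_hand[A=32 B=24] avail[A=32 B=17] open={R8,R9}
Step 19: commit R9 -> on_hand[A=32 B=18] avail[A=32 B=17] open={R8}
Step 20: cancel R8 -> on_hand[A=32 B=18] avail[A=32 B=18] open={}
Step 21: reserve R11 B 9 -> on_hand[A=32 B=18] avail[A=32 B=9] open={R11}
Step 22: reserve R12 B 9 -> on_hand[A=32 B=18] avail[A=32 B=0] open={R11,R12}
Final available[B] = 0

Answer: 0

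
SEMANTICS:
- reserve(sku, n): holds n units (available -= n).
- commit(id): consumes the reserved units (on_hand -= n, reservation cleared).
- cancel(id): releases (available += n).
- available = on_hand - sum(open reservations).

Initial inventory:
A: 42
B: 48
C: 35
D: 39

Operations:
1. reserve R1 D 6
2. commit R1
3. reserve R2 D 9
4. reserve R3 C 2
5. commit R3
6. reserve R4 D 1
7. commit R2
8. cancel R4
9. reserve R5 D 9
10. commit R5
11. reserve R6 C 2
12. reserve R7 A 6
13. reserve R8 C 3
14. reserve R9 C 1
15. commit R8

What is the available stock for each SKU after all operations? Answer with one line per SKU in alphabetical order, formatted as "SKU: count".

Answer: A: 36
B: 48
C: 27
D: 15

Derivation:
Step 1: reserve R1 D 6 -> on_hand[A=42 B=48 C=35 D=39] avail[A=42 B=48 C=35 D=33] open={R1}
Step 2: commit R1 -> on_hand[A=42 B=48 C=35 D=33] avail[A=42 B=48 C=35 D=33] open={}
Step 3: reserve R2 D 9 -> on_hand[A=42 B=48 C=35 D=33] avail[A=42 B=48 C=35 D=24] open={R2}
Step 4: reserve R3 C 2 -> on_hand[A=42 B=48 C=35 D=33] avail[A=42 B=48 C=33 D=24] open={R2,R3}
Step 5: commit R3 -> on_hand[A=42 B=48 C=33 D=33] avail[A=42 B=48 C=33 D=24] open={R2}
Step 6: reserve R4 D 1 -> on_hand[A=42 B=48 C=33 D=33] avail[A=42 B=48 C=33 D=23] open={R2,R4}
Step 7: commit R2 -> on_hand[A=42 B=48 C=33 D=24] avail[A=42 B=48 C=33 D=23] open={R4}
Step 8: cancel R4 -> on_hand[A=42 B=48 C=33 D=24] avail[A=42 B=48 C=33 D=24] open={}
Step 9: reserve R5 D 9 -> on_hand[A=42 B=48 C=33 D=24] avail[A=42 B=48 C=33 D=15] open={R5}
Step 10: commit R5 -> on_hand[A=42 B=48 C=33 D=15] avail[A=42 B=48 C=33 D=15] open={}
Step 11: reserve R6 C 2 -> on_hand[A=42 B=48 C=33 D=15] avail[A=42 B=48 C=31 D=15] open={R6}
Step 12: reserve R7 A 6 -> on_hand[A=42 B=48 C=33 D=15] avail[A=36 B=48 C=31 D=15] open={R6,R7}
Step 13: reserve R8 C 3 -> on_hand[A=42 B=48 C=33 D=15] avail[A=36 B=48 C=28 D=15] open={R6,R7,R8}
Step 14: reserve R9 C 1 -> on_hand[A=42 B=48 C=33 D=15] avail[A=36 B=48 C=27 D=15] open={R6,R7,R8,R9}
Step 15: commit R8 -> on_hand[A=42 B=48 C=30 D=15] avail[A=36 B=48 C=27 D=15] open={R6,R7,R9}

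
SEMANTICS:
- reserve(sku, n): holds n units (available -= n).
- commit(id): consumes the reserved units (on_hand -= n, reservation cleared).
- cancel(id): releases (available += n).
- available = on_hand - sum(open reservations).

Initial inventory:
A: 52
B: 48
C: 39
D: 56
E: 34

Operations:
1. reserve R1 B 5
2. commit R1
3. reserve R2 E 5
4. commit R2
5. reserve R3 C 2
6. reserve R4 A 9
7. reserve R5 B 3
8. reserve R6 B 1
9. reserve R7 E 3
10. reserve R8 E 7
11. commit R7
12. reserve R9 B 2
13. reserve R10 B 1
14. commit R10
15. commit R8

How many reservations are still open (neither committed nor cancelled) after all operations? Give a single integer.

Step 1: reserve R1 B 5 -> on_hand[A=52 B=48 C=39 D=56 E=34] avail[A=52 B=43 C=39 D=56 E=34] open={R1}
Step 2: commit R1 -> on_hand[A=52 B=43 C=39 D=56 E=34] avail[A=52 B=43 C=39 D=56 E=34] open={}
Step 3: reserve R2 E 5 -> on_hand[A=52 B=43 C=39 D=56 E=34] avail[A=52 B=43 C=39 D=56 E=29] open={R2}
Step 4: commit R2 -> on_hand[A=52 B=43 C=39 D=56 E=29] avail[A=52 B=43 C=39 D=56 E=29] open={}
Step 5: reserve R3 C 2 -> on_hand[A=52 B=43 C=39 D=56 E=29] avail[A=52 B=43 C=37 D=56 E=29] open={R3}
Step 6: reserve R4 A 9 -> on_hand[A=52 B=43 C=39 D=56 E=29] avail[A=43 B=43 C=37 D=56 E=29] open={R3,R4}
Step 7: reserve R5 B 3 -> on_hand[A=52 B=43 C=39 D=56 E=29] avail[A=43 B=40 C=37 D=56 E=29] open={R3,R4,R5}
Step 8: reserve R6 B 1 -> on_hand[A=52 B=43 C=39 D=56 E=29] avail[A=43 B=39 C=37 D=56 E=29] open={R3,R4,R5,R6}
Step 9: reserve R7 E 3 -> on_hand[A=52 B=43 C=39 D=56 E=29] avail[A=43 B=39 C=37 D=56 E=26] open={R3,R4,R5,R6,R7}
Step 10: reserve R8 E 7 -> on_hand[A=52 B=43 C=39 D=56 E=29] avail[A=43 B=39 C=37 D=56 E=19] open={R3,R4,R5,R6,R7,R8}
Step 11: commit R7 -> on_hand[A=52 B=43 C=39 D=56 E=26] avail[A=43 B=39 C=37 D=56 E=19] open={R3,R4,R5,R6,R8}
Step 12: reserve R9 B 2 -> on_hand[A=52 B=43 C=39 D=56 E=26] avail[A=43 B=37 C=37 D=56 E=19] open={R3,R4,R5,R6,R8,R9}
Step 13: reserve R10 B 1 -> on_hand[A=52 B=43 C=39 D=56 E=26] avail[A=43 B=36 C=37 D=56 E=19] open={R10,R3,R4,R5,R6,R8,R9}
Step 14: commit R10 -> on_hand[A=52 B=42 C=39 D=56 E=26] avail[A=43 B=36 C=37 D=56 E=19] open={R3,R4,R5,R6,R8,R9}
Step 15: commit R8 -> on_hand[A=52 B=42 C=39 D=56 E=19] avail[A=43 B=36 C=37 D=56 E=19] open={R3,R4,R5,R6,R9}
Open reservations: ['R3', 'R4', 'R5', 'R6', 'R9'] -> 5

Answer: 5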